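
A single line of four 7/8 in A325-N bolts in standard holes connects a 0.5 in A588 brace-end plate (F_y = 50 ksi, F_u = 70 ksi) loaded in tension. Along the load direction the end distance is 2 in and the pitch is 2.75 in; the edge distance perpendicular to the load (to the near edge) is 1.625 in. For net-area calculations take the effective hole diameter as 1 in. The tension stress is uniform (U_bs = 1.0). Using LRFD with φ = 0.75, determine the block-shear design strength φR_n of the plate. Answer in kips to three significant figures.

136 kips

Shear plane L_v = 2 + 3·2.75 = 10.25 in; A_gv = 10.25 × 0.5 = 5.125 in².
A_nv = (10.25 − 3.5·1) × 0.5 = 3.375 in².
A_nt = (1.625 − 0.5·1) × 0.5 = 0.5625 in².
0.6 F_u A_nv = 141.8 kips; 0.6 F_y A_gv = 153.8 kips → shear rupture governs the shear term.
R_n = 141.8 + 1.0 × 70 × 0.5625 = 181.1 kips.
Design strength φR_n = 0.75 × 181.1 = 136 kips.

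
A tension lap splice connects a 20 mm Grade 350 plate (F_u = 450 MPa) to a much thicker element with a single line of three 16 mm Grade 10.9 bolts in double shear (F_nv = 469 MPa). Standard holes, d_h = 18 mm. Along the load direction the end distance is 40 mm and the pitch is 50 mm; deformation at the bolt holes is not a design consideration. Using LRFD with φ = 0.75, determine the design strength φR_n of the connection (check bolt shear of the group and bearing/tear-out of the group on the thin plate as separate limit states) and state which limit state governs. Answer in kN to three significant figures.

424 kN (bolt shear governs)

Bolt shear: A_b = π·16²/4 = 201.1 mm²; R_n = 469 × 201.1 × 3 × 2 / 1000 = 565.8 kN → 0.75 × 565.8 = 424 kN.
Bearing (1.5 l_c t F_u ≤ 3.0 d t F_u): upper limit = 3.0·16·20·450 / 1000 = 432 kN.
  Edge l_c = 40 − 18/2 = 31 → r_n = 418.5 kN; interior l_c = 50 − 18 = 32 → r_n = 432 kN.
  R_n,bearing = 1·418.5 + 2·432 = 1282 kN → 0.75 × 1282 = 962 kN.
Bolt shear governs: 424 kN.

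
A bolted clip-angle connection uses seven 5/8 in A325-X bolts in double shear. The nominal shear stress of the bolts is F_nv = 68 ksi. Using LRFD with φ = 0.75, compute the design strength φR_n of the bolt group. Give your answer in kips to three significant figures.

219 kips

A_b = π × 0.625² / 4 = 0.3068 in².
R_n = F_nv · A_b · n · n_s = 68 × 0.3068 × 7 × 2 = 292.1 kips.
Design strength φR_n = 0.75 × 292.1 = 219 kips.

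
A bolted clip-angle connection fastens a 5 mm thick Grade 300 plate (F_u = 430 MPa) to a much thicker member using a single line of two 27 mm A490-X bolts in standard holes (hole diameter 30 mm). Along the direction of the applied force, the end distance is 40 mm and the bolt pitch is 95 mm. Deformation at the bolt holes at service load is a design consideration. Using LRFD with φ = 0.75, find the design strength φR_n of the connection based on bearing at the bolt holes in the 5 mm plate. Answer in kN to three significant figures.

153 kN

Per bolt r_n = 1.2 l_c t F_u ≤ 2.4 d t F_u; upper limit = 2.4 × 27 × 5 × 430 / 1000 = 139.3 kN.
Edge bolt: l_c = 40 − 30/2 = 25 mm → 1.2 × 25 × 5 × 430 / 1000 = 64.5 → r_n = 64.5 kN.
Interior bolts: l_c = 95 − 30 = 65 mm → 1.2 × 65 × 5 × 430 / 1000 = 167.7 → r_n = 139.3 kN.
R_n = 1 × 64.5 + 1 × 139.3 = 203.8 kN.
Design strength φR_n = 0.75 × 203.8 = 153 kN.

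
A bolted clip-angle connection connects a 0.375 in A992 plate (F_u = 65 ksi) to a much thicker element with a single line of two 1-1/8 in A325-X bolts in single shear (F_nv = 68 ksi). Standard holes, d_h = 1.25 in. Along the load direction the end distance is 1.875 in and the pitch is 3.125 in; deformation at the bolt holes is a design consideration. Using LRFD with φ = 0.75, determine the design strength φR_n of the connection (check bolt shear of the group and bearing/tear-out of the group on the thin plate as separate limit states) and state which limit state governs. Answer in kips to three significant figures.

Bolt shear: A_b = π·1.125²/4 = 0.994 in²; R_n = 68 × 0.994 × 2 × 1 = 135.2 kips → 0.75 × 135.2 = 101 kips.
Bearing (1.2 l_c t F_u ≤ 2.4 d t F_u): upper limit = 2.4·1.125·0.375·65 = 65.81 kips.
  Edge l_c = 1.875 − 1.25/2 = 1.25 → r_n = 36.56 kips; interior l_c = 3.125 − 1.25 = 1.875 → r_n = 54.84 kips.
  R_n,bearing = 1·36.56 + 1·54.84 = 91.41 kips → 0.75 × 91.41 = 68.6 kips.
Bearing governs: 68.6 kips.

68.6 kips (bearing governs)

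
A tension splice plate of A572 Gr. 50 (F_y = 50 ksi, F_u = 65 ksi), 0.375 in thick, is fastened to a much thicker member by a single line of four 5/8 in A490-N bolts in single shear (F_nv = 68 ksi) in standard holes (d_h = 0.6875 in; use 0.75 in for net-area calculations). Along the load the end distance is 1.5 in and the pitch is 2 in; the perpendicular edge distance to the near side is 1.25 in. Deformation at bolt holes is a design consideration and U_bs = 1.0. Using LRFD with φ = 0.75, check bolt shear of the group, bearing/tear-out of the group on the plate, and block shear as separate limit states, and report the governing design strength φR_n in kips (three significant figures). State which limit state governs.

Bolt shear: A_b = π·0.625²/4 = 0.3068 in²; R_n = 68 × 0.3068 × 4 × 1 = 83.45 kips → 0.75 × 83.45 = 62.6 kips.
Bearing: edge l_c = 1.156, r_n = 33.82 kips; interior l_c = 1.312, r_n = 36.56 kips; R_n = 33.82 + 3·36.56 = 143.5 kips → 108 kips.
Block shear: A_gv = 2.812, A_nv = 1.828, A_nt = 0.3281 in²; R_n = min(0.6F_uA_nv, 0.6F_yA_gv) + U_bs·F_u·A_nt = 92.62 kips → 69.5 kips.
Bolt shear governs: 62.6 kips.

62.6 kips (bolt shear governs)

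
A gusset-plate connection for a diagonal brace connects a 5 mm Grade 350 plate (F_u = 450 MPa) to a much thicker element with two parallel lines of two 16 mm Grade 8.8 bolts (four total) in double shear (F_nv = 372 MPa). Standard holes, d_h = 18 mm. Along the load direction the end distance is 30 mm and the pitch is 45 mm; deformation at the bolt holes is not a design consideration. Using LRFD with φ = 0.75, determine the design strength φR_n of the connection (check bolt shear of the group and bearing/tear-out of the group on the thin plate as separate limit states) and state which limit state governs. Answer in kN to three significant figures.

243 kN (bearing governs)

Bolt shear: A_b = π·16²/4 = 201.1 mm²; R_n = 372 × 201.1 × 4 × 2 / 1000 = 598.4 kN → 0.75 × 598.4 = 449 kN.
Bearing (1.5 l_c t F_u ≤ 3.0 d t F_u): upper limit = 3.0·16·5·450 / 1000 = 108 kN.
  Edge l_c = 30 − 18/2 = 21 → r_n = 70.88 kN; interior l_c = 45 − 18 = 27 → r_n = 91.12 kN.
  R_n,bearing = 2·70.88 + 2·91.12 = 324 kN → 0.75 × 324 = 243 kN.
Bearing governs: 243 kN.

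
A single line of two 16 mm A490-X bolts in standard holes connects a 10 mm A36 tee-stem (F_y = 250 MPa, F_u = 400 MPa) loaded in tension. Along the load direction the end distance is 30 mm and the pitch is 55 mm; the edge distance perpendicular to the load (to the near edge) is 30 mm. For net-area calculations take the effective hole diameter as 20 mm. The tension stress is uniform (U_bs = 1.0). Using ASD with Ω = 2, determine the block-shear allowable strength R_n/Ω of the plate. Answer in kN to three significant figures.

Shear plane L_v = 30 + 1·55 = 85 mm; A_gv = 85 × 10 = 850 mm².
A_nv = (85 − 1.5·20) × 10 = 550 mm².
A_nt = (30 − 0.5·20) × 10 = 200 mm².
0.6 F_u A_nv = 132 kN; 0.6 F_y A_gv = 127.5 kN → shear yielding governs the shear term.
R_n = 127.5 + 1.0 × 400 × 200 / 1000 = 207.5 kN.
Allowable strength R_n/Ω = 207.5 / 2 = 104 kN.

104 kN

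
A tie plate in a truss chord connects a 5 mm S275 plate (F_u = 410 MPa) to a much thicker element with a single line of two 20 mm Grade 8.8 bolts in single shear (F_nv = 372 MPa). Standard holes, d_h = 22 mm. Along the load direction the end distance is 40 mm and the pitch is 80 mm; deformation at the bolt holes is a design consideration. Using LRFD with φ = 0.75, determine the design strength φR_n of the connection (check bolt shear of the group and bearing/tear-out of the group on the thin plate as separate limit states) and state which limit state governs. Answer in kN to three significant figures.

Bolt shear: A_b = π·20²/4 = 314.2 mm²; R_n = 372 × 314.2 × 2 × 1 / 1000 = 233.7 kN → 0.75 × 233.7 = 175 kN.
Bearing (1.2 l_c t F_u ≤ 2.4 d t F_u): upper limit = 2.4·20·5·410 / 1000 = 98.4 kN.
  Edge l_c = 40 − 22/2 = 29 → r_n = 71.34 kN; interior l_c = 80 − 22 = 58 → r_n = 98.4 kN.
  R_n,bearing = 1·71.34 + 1·98.4 = 169.7 kN → 0.75 × 169.7 = 127 kN.
Bearing governs: 127 kN.

127 kN (bearing governs)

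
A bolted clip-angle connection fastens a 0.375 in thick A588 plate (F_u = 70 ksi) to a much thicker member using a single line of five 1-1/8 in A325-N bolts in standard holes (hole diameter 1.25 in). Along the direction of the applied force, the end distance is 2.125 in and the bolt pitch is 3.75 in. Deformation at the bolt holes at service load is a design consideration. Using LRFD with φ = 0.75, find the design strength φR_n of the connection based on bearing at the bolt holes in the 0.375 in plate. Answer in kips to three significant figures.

248 kips

Per bolt r_n = 1.2 l_c t F_u ≤ 2.4 d t F_u; upper limit = 2.4 × 1.125 × 0.375 × 70 = 70.88 kips.
Edge bolt: l_c = 2.125 − 1.25/2 = 1.5 in → 1.2 × 1.5 × 0.375 × 70 = 47.25 → r_n = 47.25 kips.
Interior bolts: l_c = 3.75 − 1.25 = 2.5 in → 1.2 × 2.5 × 0.375 × 70 = 78.75 → r_n = 70.88 kips.
R_n = 1 × 47.25 + 4 × 70.88 = 330.8 kips.
Design strength φR_n = 0.75 × 330.8 = 248 kips.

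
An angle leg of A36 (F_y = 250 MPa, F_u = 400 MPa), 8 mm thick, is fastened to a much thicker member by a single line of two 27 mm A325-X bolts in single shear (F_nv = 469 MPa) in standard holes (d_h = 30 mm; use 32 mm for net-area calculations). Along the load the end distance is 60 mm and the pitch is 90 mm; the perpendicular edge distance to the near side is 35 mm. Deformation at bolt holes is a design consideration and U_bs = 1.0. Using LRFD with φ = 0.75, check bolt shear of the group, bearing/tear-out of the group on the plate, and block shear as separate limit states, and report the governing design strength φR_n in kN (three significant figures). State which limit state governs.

181 kN (block shear governs)

Bolt shear: A_b = π·27²/4 = 572.6 mm²; R_n = 469 × 572.6 × 2 × 1 / 1000 = 537.1 kN → 0.75 × 537.1 = 403 kN.
Bearing: edge l_c = 45, r_n = 172.8 kN; interior l_c = 60, r_n = 207.4 kN; R_n = 172.8 + 1·207.4 = 380.2 kN → 285 kN.
Block shear: A_gv = 1200, A_nv = 816, A_nt = 152 mm²; R_n = min(0.6F_uA_nv, 0.6F_yA_gv) + U_bs·F_u·A_nt = 240.8 kN → 181 kN.
Block shear governs: 181 kN.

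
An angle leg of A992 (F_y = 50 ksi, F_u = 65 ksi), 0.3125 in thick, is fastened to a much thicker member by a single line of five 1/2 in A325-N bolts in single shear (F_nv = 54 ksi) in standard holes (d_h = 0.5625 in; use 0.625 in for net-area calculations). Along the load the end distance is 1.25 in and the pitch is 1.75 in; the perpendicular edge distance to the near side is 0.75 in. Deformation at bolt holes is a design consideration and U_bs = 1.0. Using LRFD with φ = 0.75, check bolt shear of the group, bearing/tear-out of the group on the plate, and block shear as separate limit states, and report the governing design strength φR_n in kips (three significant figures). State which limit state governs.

Bolt shear: A_b = π·0.5²/4 = 0.1963 in²; R_n = 54 × 0.1963 × 5 × 1 = 53.01 kips → 0.75 × 53.01 = 39.8 kips.
Bearing: edge l_c = 0.9688, r_n = 23.61 kips; interior l_c = 1.188, r_n = 24.38 kips; R_n = 23.61 + 4·24.38 = 121.1 kips → 90.8 kips.
Block shear: A_gv = 2.578, A_nv = 1.699, A_nt = 0.1367 in²; R_n = min(0.6F_uA_nv, 0.6F_yA_gv) + U_bs·F_u·A_nt = 75.16 kips → 56.4 kips.
Bolt shear governs: 39.8 kips.

39.8 kips (bolt shear governs)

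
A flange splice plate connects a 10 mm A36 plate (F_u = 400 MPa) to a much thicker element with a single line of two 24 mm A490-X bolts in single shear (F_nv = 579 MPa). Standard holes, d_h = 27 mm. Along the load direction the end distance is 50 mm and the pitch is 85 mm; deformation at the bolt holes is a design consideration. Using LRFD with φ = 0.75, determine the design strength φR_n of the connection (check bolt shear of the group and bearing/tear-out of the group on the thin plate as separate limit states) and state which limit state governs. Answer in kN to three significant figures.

304 kN (bearing governs)

Bolt shear: A_b = π·24²/4 = 452.4 mm²; R_n = 579 × 452.4 × 2 × 1 / 1000 = 523.9 kN → 0.75 × 523.9 = 393 kN.
Bearing (1.2 l_c t F_u ≤ 2.4 d t F_u): upper limit = 2.4·24·10·400 / 1000 = 230.4 kN.
  Edge l_c = 50 − 27/2 = 36.5 → r_n = 175.2 kN; interior l_c = 85 − 27 = 58 → r_n = 230.4 kN.
  R_n,bearing = 1·175.2 + 1·230.4 = 405.6 kN → 0.75 × 405.6 = 304 kN.
Bearing governs: 304 kN.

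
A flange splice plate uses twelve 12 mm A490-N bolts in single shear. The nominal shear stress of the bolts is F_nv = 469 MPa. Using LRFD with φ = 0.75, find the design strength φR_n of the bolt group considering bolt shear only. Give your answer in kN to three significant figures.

477 kN

A_b = π × 12² / 4 = 113.1 mm².
R_n = F_nv · A_b · n · n_s = 469 × 113.1 × 12 × 1 / 1000 = 636.5 kN.
Design strength φR_n = 0.75 × 636.5 = 477 kN.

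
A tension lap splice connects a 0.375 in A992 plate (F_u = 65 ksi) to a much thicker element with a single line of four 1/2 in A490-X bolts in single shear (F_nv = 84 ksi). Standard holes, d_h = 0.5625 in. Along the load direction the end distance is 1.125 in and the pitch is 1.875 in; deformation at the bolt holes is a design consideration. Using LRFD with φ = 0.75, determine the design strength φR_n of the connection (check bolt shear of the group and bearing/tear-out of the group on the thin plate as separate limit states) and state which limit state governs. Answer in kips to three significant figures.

49.5 kips (bolt shear governs)

Bolt shear: A_b = π·0.5²/4 = 0.1963 in²; R_n = 84 × 0.1963 × 4 × 1 = 65.97 kips → 0.75 × 65.97 = 49.5 kips.
Bearing (1.2 l_c t F_u ≤ 2.4 d t F_u): upper limit = 2.4·0.5·0.375·65 = 29.25 kips.
  Edge l_c = 1.125 − 0.5625/2 = 0.8438 → r_n = 24.68 kips; interior l_c = 1.875 − 0.5625 = 1.312 → r_n = 29.25 kips.
  R_n,bearing = 1·24.68 + 3·29.25 = 112.4 kips → 0.75 × 112.4 = 84.3 kips.
Bolt shear governs: 49.5 kips.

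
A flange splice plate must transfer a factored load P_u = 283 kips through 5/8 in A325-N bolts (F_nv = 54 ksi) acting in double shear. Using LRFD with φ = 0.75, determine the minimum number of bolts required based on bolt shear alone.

A_b = π·0.625²/4 = 0.3068 in².
Per-bolt design strength φR_n = 0.75 × 54 × 0.3068 × 2 = 24.85 kips.
n ≥ 283 / 24.85 = 11.39 → use 12 bolts.

12 bolts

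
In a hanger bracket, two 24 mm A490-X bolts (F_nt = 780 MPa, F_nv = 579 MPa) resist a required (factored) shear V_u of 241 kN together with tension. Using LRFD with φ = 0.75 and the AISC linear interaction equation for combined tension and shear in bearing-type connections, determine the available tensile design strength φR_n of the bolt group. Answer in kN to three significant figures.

363 kN

A_b = π·24²/4 = 452.4 mm²; f_rv = 241 × 1000 / (2 × 452.4) = 266.4 MPa.
F'_nt = 1.3 F_nt − (F_nt / φF_nv) f_rv = 1.3·780 − (780/(0.75·579))·266.4 = 535.6 MPa, capped at F_nt → F'_nt = 535.6 MPa.
R_n = F'_nt · A_b · n = 535.6 × 452.4 × 2 / 1000 = 484.6 kN.
Design strength φR_n = 0.75 × 484.6 = 363 kN.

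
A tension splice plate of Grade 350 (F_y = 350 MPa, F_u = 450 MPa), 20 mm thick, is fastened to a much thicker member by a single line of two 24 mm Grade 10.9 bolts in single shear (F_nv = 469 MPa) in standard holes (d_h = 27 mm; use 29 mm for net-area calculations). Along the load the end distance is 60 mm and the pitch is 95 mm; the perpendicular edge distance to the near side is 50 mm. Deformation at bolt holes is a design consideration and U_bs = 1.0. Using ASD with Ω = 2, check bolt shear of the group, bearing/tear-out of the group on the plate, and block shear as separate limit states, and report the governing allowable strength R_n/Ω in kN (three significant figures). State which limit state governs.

Bolt shear: A_b = π·24²/4 = 452.4 mm²; R_n = 469 × 452.4 × 2 × 1 / 1000 = 424.3 kN → 424.3 / 2 = 212 kN.
Bearing: edge l_c = 46.5, r_n = 502.2 kN; interior l_c = 68, r_n = 518.4 kN; R_n = 502.2 + 1·518.4 = 1021 kN → 510 kN.
Block shear: A_gv = 3100, A_nv = 2230, A_nt = 710 mm²; R_n = min(0.6F_uA_nv, 0.6F_yA_gv) + U_bs·F_u·A_nt = 921.6 kN → 461 kN.
Bolt shear governs: 212 kN.

212 kN (bolt shear governs)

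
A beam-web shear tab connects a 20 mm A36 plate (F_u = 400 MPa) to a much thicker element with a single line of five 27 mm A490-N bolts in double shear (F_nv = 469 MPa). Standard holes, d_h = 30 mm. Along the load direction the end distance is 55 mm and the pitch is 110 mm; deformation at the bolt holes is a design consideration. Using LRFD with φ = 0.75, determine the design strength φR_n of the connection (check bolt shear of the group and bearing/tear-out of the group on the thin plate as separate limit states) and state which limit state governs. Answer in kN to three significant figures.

Bolt shear: A_b = π·27²/4 = 572.6 mm²; R_n = 469 × 572.6 × 5 × 2 / 1000 = 2685 kN → 0.75 × 2685 = 2010 kN.
Bearing (1.2 l_c t F_u ≤ 2.4 d t F_u): upper limit = 2.4·27·20·400 / 1000 = 518.4 kN.
  Edge l_c = 55 − 30/2 = 40 → r_n = 384 kN; interior l_c = 110 − 30 = 80 → r_n = 518.4 kN.
  R_n,bearing = 1·384 + 4·518.4 = 2458 kN → 0.75 × 2458 = 1840 kN.
Bearing governs: 1840 kN.

1840 kN (bearing governs)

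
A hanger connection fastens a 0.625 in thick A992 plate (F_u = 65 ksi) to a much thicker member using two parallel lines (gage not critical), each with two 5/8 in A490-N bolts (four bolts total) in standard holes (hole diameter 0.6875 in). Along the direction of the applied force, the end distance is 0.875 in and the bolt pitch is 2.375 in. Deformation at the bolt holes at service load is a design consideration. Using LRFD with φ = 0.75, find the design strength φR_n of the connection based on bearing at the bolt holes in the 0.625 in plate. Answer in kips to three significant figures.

130 kips

Per bolt r_n = 1.2 l_c t F_u ≤ 2.4 d t F_u; upper limit = 2.4 × 0.625 × 0.625 × 65 = 60.94 kips.
Edge bolt: l_c = 0.875 − 0.6875/2 = 0.5312 in → 1.2 × 0.5312 × 0.625 × 65 = 25.9 → r_n = 25.9 kips.
Interior bolts: l_c = 2.375 − 0.6875 = 1.688 in → 1.2 × 1.688 × 0.625 × 65 = 82.27 → r_n = 60.94 kips.
R_n = 2 × 25.9 + 2 × 60.94 = 173.7 kips.
Design strength φR_n = 0.75 × 173.7 = 130 kips.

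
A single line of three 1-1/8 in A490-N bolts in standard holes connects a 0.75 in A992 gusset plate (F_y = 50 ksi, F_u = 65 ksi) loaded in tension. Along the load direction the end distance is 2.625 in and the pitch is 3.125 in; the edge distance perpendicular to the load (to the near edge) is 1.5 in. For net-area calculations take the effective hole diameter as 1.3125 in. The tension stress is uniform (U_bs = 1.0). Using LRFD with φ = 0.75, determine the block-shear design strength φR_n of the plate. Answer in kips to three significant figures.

154 kips

Shear plane L_v = 2.625 + 2·3.125 = 8.875 in; A_gv = 8.875 × 0.75 = 6.656 in².
A_nv = (8.875 − 2.5·1.3125) × 0.75 = 4.195 in².
A_nt = (1.5 − 0.5·1.3125) × 0.75 = 0.6328 in².
0.6 F_u A_nv = 163.6 kips; 0.6 F_y A_gv = 199.7 kips → shear rupture governs the shear term.
R_n = 163.6 + 1.0 × 65 × 0.6328 = 204.8 kips.
Design strength φR_n = 0.75 × 204.8 = 154 kips.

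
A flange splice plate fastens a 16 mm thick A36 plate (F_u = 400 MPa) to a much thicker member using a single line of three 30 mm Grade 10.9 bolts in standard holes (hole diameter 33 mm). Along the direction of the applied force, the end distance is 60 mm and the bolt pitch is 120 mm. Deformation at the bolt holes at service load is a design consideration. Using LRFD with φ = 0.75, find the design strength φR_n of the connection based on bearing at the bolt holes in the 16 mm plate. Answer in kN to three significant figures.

Per bolt r_n = 1.2 l_c t F_u ≤ 2.4 d t F_u; upper limit = 2.4 × 30 × 16 × 400 / 1000 = 460.8 kN.
Edge bolt: l_c = 60 − 33/2 = 43.5 mm → 1.2 × 43.5 × 16 × 400 / 1000 = 334.1 → r_n = 334.1 kN.
Interior bolts: l_c = 120 − 33 = 87 mm → 1.2 × 87 × 16 × 400 / 1000 = 668.2 → r_n = 460.8 kN.
R_n = 1 × 334.1 + 2 × 460.8 = 1256 kN.
Design strength φR_n = 0.75 × 1256 = 942 kN.

942 kN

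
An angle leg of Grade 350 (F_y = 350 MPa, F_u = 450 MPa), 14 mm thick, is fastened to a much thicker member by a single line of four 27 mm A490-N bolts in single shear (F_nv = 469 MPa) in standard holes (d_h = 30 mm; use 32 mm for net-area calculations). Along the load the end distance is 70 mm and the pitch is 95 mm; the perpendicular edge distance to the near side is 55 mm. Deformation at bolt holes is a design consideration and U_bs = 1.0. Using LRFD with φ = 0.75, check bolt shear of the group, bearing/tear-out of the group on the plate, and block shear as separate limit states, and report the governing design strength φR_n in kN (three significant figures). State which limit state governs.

806 kN (bolt shear governs)

Bolt shear: A_b = π·27²/4 = 572.6 mm²; R_n = 469 × 572.6 × 4 × 1 / 1000 = 1074 kN → 0.75 × 1074 = 806 kN.
Bearing: edge l_c = 55, r_n = 408.2 kN; interior l_c = 65, r_n = 408.2 kN; R_n = 408.2 + 3·408.2 = 1633 kN → 1220 kN.
Block shear: A_gv = 4970, A_nv = 3402, A_nt = 546 mm²; R_n = min(0.6F_uA_nv, 0.6F_yA_gv) + U_bs·F_u·A_nt = 1164 kN → 873 kN.
Bolt shear governs: 806 kN.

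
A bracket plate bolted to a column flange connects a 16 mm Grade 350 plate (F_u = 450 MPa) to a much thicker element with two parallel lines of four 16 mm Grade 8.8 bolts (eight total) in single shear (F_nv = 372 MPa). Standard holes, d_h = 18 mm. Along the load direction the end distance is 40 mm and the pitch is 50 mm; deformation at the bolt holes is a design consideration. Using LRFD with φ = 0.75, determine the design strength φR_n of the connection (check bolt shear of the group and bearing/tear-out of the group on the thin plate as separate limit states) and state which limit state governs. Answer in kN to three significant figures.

449 kN (bolt shear governs)

Bolt shear: A_b = π·16²/4 = 201.1 mm²; R_n = 372 × 201.1 × 8 × 1 / 1000 = 598.4 kN → 0.75 × 598.4 = 449 kN.
Bearing (1.2 l_c t F_u ≤ 2.4 d t F_u): upper limit = 2.4·16·16·450 / 1000 = 276.5 kN.
  Edge l_c = 40 − 18/2 = 31 → r_n = 267.8 kN; interior l_c = 50 − 18 = 32 → r_n = 276.5 kN.
  R_n,bearing = 2·267.8 + 6·276.5 = 2195 kN → 0.75 × 2195 = 1650 kN.
Bolt shear governs: 449 kN.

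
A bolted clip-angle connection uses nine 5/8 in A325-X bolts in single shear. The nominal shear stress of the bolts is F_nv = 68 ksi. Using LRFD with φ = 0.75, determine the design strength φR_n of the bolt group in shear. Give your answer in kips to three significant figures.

141 kips

A_b = π × 0.625² / 4 = 0.3068 in².
R_n = F_nv · A_b · n · n_s = 68 × 0.3068 × 9 × 1 = 187.8 kips.
Design strength φR_n = 0.75 × 187.8 = 141 kips.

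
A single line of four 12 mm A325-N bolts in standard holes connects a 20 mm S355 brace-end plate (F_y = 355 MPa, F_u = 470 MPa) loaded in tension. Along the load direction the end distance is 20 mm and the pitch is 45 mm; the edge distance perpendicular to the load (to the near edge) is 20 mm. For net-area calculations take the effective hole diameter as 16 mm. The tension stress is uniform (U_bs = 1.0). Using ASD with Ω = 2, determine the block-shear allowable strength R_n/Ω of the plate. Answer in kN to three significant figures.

Shear plane L_v = 20 + 3·45 = 155 mm; A_gv = 155 × 20 = 3100 mm².
A_nv = (155 − 3.5·16) × 20 = 1980 mm².
A_nt = (20 − 0.5·16) × 20 = 240 mm².
0.6 F_u A_nv = 558.4 kN; 0.6 F_y A_gv = 660.3 kN → shear rupture governs the shear term.
R_n = 558.4 + 1.0 × 470 × 240 / 1000 = 671.2 kN.
Allowable strength R_n/Ω = 671.2 / 2 = 336 kN.

336 kN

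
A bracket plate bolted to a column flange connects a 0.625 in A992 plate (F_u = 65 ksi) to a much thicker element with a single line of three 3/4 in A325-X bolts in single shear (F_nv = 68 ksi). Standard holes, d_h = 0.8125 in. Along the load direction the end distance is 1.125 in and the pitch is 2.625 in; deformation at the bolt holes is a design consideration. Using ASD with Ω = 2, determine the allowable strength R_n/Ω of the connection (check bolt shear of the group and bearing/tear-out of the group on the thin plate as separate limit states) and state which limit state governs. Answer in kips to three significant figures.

45.1 kips (bolt shear governs)

Bolt shear: A_b = π·0.75²/4 = 0.4418 in²; R_n = 68 × 0.4418 × 3 × 1 = 90.12 kips → 90.12 / 2 = 45.1 kips.
Bearing (1.2 l_c t F_u ≤ 2.4 d t F_u): upper limit = 2.4·0.75·0.625·65 = 73.12 kips.
  Edge l_c = 1.125 − 0.8125/2 = 0.7188 → r_n = 35.04 kips; interior l_c = 2.625 − 0.8125 = 1.812 → r_n = 73.12 kips.
  R_n,bearing = 1·35.04 + 2·73.12 = 181.3 kips → 181.3 / 2 = 90.6 kips.
Bolt shear governs: 45.1 kips.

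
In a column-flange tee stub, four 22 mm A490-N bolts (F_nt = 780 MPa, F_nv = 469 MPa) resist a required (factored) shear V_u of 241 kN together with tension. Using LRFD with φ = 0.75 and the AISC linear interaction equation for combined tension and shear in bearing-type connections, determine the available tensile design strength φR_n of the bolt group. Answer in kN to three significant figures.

756 kN

A_b = π·22²/4 = 380.1 mm²; f_rv = 241 × 1000 / (4 × 380.1) = 158.5 MPa.
F'_nt = 1.3 F_nt − (F_nt / φF_nv) f_rv = 1.3·780 − (780/(0.75·469))·158.5 = 662.5 MPa, capped at F_nt → F'_nt = 662.5 MPa.
R_n = F'_nt · A_b · n = 662.5 × 380.1 × 4 / 1000 = 1007 kN.
Design strength φR_n = 0.75 × 1007 = 756 kN.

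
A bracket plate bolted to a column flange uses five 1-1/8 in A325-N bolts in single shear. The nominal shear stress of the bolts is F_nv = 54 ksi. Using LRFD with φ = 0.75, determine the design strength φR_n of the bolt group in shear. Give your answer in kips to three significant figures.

201 kips

A_b = π × 1.125² / 4 = 0.994 in².
R_n = F_nv · A_b · n · n_s = 54 × 0.994 × 5 × 1 = 268.4 kips.
Design strength φR_n = 0.75 × 268.4 = 201 kips.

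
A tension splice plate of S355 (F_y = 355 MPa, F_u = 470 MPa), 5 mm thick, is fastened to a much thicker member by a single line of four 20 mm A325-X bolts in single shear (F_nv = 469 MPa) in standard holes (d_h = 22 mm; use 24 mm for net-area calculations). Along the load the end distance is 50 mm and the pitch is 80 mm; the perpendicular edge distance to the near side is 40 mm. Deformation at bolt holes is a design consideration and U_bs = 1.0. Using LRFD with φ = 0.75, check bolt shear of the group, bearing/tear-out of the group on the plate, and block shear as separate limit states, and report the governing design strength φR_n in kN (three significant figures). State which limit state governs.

Bolt shear: A_b = π·20²/4 = 314.2 mm²; R_n = 469 × 314.2 × 4 × 1 / 1000 = 589.4 kN → 0.75 × 589.4 = 442 kN.
Bearing: edge l_c = 39, r_n = 110 kN; interior l_c = 58, r_n = 112.8 kN; R_n = 110 + 3·112.8 = 448.4 kN → 336 kN.
Block shear: A_gv = 1450, A_nv = 1030, A_nt = 140 mm²; R_n = min(0.6F_uA_nv, 0.6F_yA_gv) + U_bs·F_u·A_nt = 356.3 kN → 267 kN.
Block shear governs: 267 kN.

267 kN (block shear governs)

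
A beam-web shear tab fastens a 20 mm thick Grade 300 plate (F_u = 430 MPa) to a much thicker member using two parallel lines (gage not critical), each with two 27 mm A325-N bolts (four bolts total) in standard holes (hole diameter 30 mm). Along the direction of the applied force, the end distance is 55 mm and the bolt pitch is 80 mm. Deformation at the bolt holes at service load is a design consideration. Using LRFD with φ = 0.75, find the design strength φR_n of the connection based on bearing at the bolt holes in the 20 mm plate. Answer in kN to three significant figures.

1390 kN

Per bolt r_n = 1.2 l_c t F_u ≤ 2.4 d t F_u; upper limit = 2.4 × 27 × 20 × 430 / 1000 = 557.3 kN.
Edge bolt: l_c = 55 − 30/2 = 40 mm → 1.2 × 40 × 20 × 430 / 1000 = 412.8 → r_n = 412.8 kN.
Interior bolts: l_c = 80 − 30 = 50 mm → 1.2 × 50 × 20 × 430 / 1000 = 516 → r_n = 516 kN.
R_n = 2 × 412.8 + 2 × 516 = 1858 kN.
Design strength φR_n = 0.75 × 1858 = 1390 kN.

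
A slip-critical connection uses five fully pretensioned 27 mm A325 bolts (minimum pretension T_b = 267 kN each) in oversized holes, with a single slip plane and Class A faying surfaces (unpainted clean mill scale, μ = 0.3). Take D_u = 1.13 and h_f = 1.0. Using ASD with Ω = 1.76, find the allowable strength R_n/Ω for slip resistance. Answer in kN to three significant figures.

257 kN

R_n = μ · D_u · h_f · T_b · n_s · n_b = 0.3 × 1.13 × 1.0 × 267 × 1 × 5 = 452.6 kN.
Allowable strength R_n/Ω = 452.6 / 1.76 = 257 kN.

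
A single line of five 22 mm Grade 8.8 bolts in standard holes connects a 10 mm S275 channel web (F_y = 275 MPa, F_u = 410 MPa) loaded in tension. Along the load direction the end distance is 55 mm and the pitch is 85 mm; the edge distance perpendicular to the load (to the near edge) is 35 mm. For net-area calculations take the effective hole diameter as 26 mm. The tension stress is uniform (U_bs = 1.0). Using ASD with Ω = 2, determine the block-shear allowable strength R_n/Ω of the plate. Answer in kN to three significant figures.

371 kN

Shear plane L_v = 55 + 4·85 = 395 mm; A_gv = 395 × 10 = 3950 mm².
A_nv = (395 − 4.5·26) × 10 = 2780 mm².
A_nt = (35 − 0.5·26) × 10 = 220 mm².
0.6 F_u A_nv = 683.9 kN; 0.6 F_y A_gv = 651.8 kN → shear yielding governs the shear term.
R_n = 651.8 + 1.0 × 410 × 220 / 1000 = 742 kN.
Allowable strength R_n/Ω = 742 / 2 = 371 kN.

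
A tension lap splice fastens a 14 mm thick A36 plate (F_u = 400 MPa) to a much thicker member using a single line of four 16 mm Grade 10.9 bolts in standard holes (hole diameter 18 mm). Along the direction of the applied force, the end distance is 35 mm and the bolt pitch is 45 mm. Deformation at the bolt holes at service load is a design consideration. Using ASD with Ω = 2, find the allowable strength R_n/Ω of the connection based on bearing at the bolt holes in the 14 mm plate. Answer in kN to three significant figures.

Per bolt r_n = 1.2 l_c t F_u ≤ 2.4 d t F_u; upper limit = 2.4 × 16 × 14 × 400 / 1000 = 215 kN.
Edge bolt: l_c = 35 − 18/2 = 26 mm → 1.2 × 26 × 14 × 400 / 1000 = 174.7 → r_n = 174.7 kN.
Interior bolts: l_c = 45 − 18 = 27 mm → 1.2 × 27 × 14 × 400 / 1000 = 181.4 → r_n = 181.4 kN.
R_n = 1 × 174.7 + 3 × 181.4 = 719 kN.
Allowable strength R_n/Ω = 719 / 2 = 360 kN.

360 kN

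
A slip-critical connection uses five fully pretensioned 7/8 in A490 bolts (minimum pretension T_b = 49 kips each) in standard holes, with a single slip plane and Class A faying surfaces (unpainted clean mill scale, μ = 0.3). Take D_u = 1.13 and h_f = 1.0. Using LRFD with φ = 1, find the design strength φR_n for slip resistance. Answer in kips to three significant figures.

83.1 kips

R_n = μ · D_u · h_f · T_b · n_s · n_b = 0.3 × 1.13 × 1.0 × 49 × 1 × 5 = 83.05 kips.
Design strength φR_n = 1 × 83.05 = 83.1 kips.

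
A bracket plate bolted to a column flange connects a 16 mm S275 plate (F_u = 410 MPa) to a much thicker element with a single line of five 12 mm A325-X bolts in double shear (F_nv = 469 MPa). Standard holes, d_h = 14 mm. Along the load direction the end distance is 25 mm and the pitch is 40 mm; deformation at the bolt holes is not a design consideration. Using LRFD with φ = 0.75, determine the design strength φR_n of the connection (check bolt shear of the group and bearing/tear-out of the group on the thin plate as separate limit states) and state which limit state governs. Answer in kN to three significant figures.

398 kN (bolt shear governs)

Bolt shear: A_b = π·12²/4 = 113.1 mm²; R_n = 469 × 113.1 × 5 × 2 / 1000 = 530.4 kN → 0.75 × 530.4 = 398 kN.
Bearing (1.5 l_c t F_u ≤ 3.0 d t F_u): upper limit = 3.0·12·16·410 / 1000 = 236.2 kN.
  Edge l_c = 25 − 14/2 = 18 → r_n = 177.1 kN; interior l_c = 40 − 14 = 26 → r_n = 236.2 kN.
  R_n,bearing = 1·177.1 + 4·236.2 = 1122 kN → 0.75 × 1122 = 841 kN.
Bolt shear governs: 398 kN.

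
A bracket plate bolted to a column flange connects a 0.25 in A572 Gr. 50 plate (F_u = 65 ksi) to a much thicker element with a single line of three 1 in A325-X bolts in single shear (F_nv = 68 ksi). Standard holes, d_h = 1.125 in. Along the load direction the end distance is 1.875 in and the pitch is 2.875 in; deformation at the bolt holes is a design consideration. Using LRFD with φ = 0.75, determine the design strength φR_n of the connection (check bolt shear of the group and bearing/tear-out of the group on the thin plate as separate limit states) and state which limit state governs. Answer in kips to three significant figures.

Bolt shear: A_b = π·1²/4 = 0.7854 in²; R_n = 68 × 0.7854 × 3 × 1 = 160.2 kips → 0.75 × 160.2 = 120 kips.
Bearing (1.2 l_c t F_u ≤ 2.4 d t F_u): upper limit = 2.4·1·0.25·65 = 39 kips.
  Edge l_c = 1.875 − 1.125/2 = 1.312 → r_n = 25.59 kips; interior l_c = 2.875 − 1.125 = 1.75 → r_n = 34.12 kips.
  R_n,bearing = 1·25.59 + 2·34.12 = 93.84 kips → 0.75 × 93.84 = 70.4 kips.
Bearing governs: 70.4 kips.

70.4 kips (bearing governs)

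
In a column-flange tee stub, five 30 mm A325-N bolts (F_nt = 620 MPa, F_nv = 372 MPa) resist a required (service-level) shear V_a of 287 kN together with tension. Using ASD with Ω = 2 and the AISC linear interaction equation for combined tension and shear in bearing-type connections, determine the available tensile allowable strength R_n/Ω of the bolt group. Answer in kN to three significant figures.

A_b = π·30²/4 = 706.9 mm²; f_rv = 287 × 1000 / (5 × 706.9) = 81.2 MPa.
F'_nt = 1.3 F_nt − (Ω F_nt / F_nv) f_rv = 1.3·620 − (2·620/372)·81.2 = 535.3 MPa, capped at F_nt → F'_nt = 535.3 MPa.
R_n = F'_nt · A_b · n = 535.3 × 706.9 × 5 / 1000 = 1892 kN.
Allowable strength R_n/Ω = 1892 / 2 = 946 kN.

946 kN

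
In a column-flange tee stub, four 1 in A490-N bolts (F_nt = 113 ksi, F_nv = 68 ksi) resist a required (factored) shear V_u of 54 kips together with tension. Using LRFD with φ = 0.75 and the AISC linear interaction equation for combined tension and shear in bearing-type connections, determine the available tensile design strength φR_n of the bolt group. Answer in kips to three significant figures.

A_b = π·1²/4 = 0.7854 in²; f_rv = 54 / (4 × 0.7854) = 17.19 ksi.
F'_nt = 1.3 F_nt − (F_nt / φF_nv) f_rv = 1.3·113 − (113/(0.75·68))·17.19 = 108.8 ksi, capped at F_nt → F'_nt = 108.8 ksi.
R_n = F'_nt · A_b · n = 108.8 × 0.7854 × 4 = 341.9 kips.
Design strength φR_n = 0.75 × 341.9 = 256 kips.

256 kips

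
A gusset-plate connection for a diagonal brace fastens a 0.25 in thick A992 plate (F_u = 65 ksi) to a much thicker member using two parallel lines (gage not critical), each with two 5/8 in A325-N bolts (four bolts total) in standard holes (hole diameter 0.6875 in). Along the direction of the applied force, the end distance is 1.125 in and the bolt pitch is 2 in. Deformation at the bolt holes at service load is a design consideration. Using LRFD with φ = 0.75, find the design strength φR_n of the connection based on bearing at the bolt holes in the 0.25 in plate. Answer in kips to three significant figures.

Per bolt r_n = 1.2 l_c t F_u ≤ 2.4 d t F_u; upper limit = 2.4 × 0.625 × 0.25 × 65 = 24.38 kips.
Edge bolt: l_c = 1.125 − 0.6875/2 = 0.7812 in → 1.2 × 0.7812 × 0.25 × 65 = 15.23 → r_n = 15.23 kips.
Interior bolts: l_c = 2 − 0.6875 = 1.312 in → 1.2 × 1.312 × 0.25 × 65 = 25.59 → r_n = 24.38 kips.
R_n = 2 × 15.23 + 2 × 24.38 = 79.22 kips.
Design strength φR_n = 0.75 × 79.22 = 59.4 kips.

59.4 kips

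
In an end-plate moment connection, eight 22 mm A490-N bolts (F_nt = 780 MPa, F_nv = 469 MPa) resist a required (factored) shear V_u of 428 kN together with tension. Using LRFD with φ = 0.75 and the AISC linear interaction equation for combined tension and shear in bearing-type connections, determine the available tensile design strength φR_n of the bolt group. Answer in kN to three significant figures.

A_b = π·22²/4 = 380.1 mm²; f_rv = 428 × 1000 / (8 × 380.1) = 140.7 MPa.
F'_nt = 1.3 F_nt − (F_nt / φF_nv) f_rv = 1.3·780 − (780/(0.75·469))·140.7 = 701.9 MPa, capped at F_nt → F'_nt = 701.9 MPa.
R_n = F'_nt · A_b · n = 701.9 × 380.1 × 8 / 1000 = 2135 kN.
Design strength φR_n = 0.75 × 2135 = 1600 kN.

1600 kN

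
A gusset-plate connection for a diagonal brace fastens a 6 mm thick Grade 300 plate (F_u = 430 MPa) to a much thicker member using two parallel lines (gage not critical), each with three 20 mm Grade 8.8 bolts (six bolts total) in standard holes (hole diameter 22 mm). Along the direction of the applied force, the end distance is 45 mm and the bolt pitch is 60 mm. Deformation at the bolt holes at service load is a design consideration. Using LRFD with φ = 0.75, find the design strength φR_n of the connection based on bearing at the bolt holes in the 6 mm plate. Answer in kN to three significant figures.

Per bolt r_n = 1.2 l_c t F_u ≤ 2.4 d t F_u; upper limit = 2.4 × 20 × 6 × 430 / 1000 = 123.8 kN.
Edge bolt: l_c = 45 − 22/2 = 34 mm → 1.2 × 34 × 6 × 430 / 1000 = 105.3 → r_n = 105.3 kN.
Interior bolts: l_c = 60 − 22 = 38 mm → 1.2 × 38 × 6 × 430 / 1000 = 117.6 → r_n = 117.6 kN.
R_n = 2 × 105.3 + 4 × 117.6 = 681.1 kN.
Design strength φR_n = 0.75 × 681.1 = 511 kN.

511 kN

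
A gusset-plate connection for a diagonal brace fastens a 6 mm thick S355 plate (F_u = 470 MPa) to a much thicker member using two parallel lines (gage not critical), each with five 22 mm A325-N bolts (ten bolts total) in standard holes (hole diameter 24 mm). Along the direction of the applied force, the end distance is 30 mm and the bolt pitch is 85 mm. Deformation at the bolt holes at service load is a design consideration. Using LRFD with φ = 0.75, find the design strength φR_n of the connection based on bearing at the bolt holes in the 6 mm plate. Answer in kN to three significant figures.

985 kN

Per bolt r_n = 1.2 l_c t F_u ≤ 2.4 d t F_u; upper limit = 2.4 × 22 × 6 × 470 / 1000 = 148.9 kN.
Edge bolt: l_c = 30 − 24/2 = 18 mm → 1.2 × 18 × 6 × 470 / 1000 = 60.91 → r_n = 60.91 kN.
Interior bolts: l_c = 85 − 24 = 61 mm → 1.2 × 61 × 6 × 470 / 1000 = 206.4 → r_n = 148.9 kN.
R_n = 2 × 60.91 + 8 × 148.9 = 1313 kN.
Design strength φR_n = 0.75 × 1313 = 985 kN.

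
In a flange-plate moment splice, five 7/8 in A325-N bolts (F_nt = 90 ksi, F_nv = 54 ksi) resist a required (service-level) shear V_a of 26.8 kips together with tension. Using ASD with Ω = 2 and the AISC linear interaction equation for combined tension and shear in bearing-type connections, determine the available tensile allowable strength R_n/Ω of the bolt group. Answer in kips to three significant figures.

A_b = π·0.875²/4 = 0.6013 in²; f_rv = 26.8 / (5 × 0.6013) = 8.914 ksi.
F'_nt = 1.3 F_nt − (Ω F_nt / F_nv) f_rv = 1.3·90 − (2·90/54)·8.914 = 87.29 ksi, capped at F_nt → F'_nt = 87.29 ksi.
R_n = F'_nt · A_b · n = 87.29 × 0.6013 × 5 = 262.4 kips.
Allowable strength R_n/Ω = 262.4 / 2 = 131 kips.

131 kips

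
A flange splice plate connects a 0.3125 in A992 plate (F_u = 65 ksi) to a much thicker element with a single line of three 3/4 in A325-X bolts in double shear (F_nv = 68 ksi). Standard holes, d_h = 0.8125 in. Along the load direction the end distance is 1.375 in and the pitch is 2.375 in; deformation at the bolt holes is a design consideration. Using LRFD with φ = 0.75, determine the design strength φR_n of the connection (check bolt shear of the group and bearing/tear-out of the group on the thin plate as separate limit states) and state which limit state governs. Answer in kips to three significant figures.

72.6 kips (bearing governs)

Bolt shear: A_b = π·0.75²/4 = 0.4418 in²; R_n = 68 × 0.4418 × 3 × 2 = 180.2 kips → 0.75 × 180.2 = 135 kips.
Bearing (1.2 l_c t F_u ≤ 2.4 d t F_u): upper limit = 2.4·0.75·0.3125·65 = 36.56 kips.
  Edge l_c = 1.375 − 0.8125/2 = 0.9688 → r_n = 23.61 kips; interior l_c = 2.375 − 0.8125 = 1.562 → r_n = 36.56 kips.
  R_n,bearing = 1·23.61 + 2·36.56 = 96.74 kips → 0.75 × 96.74 = 72.6 kips.
Bearing governs: 72.6 kips.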